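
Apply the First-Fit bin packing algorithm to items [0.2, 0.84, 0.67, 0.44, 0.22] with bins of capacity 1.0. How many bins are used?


Place items sequentially using First-Fit:
  Item 0.2 -> new Bin 1
  Item 0.84 -> new Bin 2
  Item 0.67 -> Bin 1 (now 0.87)
  Item 0.44 -> new Bin 3
  Item 0.22 -> Bin 3 (now 0.66)
Total bins used = 3

3


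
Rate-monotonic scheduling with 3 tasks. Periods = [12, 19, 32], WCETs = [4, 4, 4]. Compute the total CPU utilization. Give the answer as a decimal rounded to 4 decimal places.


Compute individual utilizations (exact fractions):
  Task 1: C/T = 4/12 = 1/3 (approx. 0.3333)
  Task 2: C/T = 4/19 (approx. 0.2105)
  Task 3: C/T = 4/32 = 1/8 (approx. 0.125)
Total utilization U = 1/3 + 4/19 + 1/8 = 305/456
Rounded to 4 decimal places: U = 0.6689
RM (Liu & Layland) bound for 3 tasks = 0.779763; compare with U = 305/456 (approx. 0.668860)
U <= bound, so schedulable by RM sufficient condition.

0.6689


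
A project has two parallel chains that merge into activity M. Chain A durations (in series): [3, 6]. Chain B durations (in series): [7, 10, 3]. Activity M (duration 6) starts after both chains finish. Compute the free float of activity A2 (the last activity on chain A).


ES(A2) = sum of predecessors on chain A = 3
EF(A2) = ES + duration = 3 + 6 = 9
Successor of A2 is M. ES(M) = max(sum(A), sum(B)) = max(9, 20) = 20
Free float = ES(successor) - EF(current) = 20 - 9 = 11

11


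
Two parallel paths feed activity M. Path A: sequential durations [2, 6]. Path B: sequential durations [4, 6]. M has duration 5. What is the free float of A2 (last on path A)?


ES(A2) = sum of predecessors on chain A = 2
EF(A2) = ES + duration = 2 + 6 = 8
Successor of A2 is M. ES(M) = max(sum(A), sum(B)) = max(8, 10) = 10
Free float = ES(successor) - EF(current) = 10 - 8 = 2

2


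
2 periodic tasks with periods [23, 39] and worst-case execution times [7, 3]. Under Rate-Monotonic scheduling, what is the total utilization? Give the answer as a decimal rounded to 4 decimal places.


Compute individual utilizations (exact fractions):
  Task 1: C/T = 7/23 (approx. 0.3043)
  Task 2: C/T = 3/39 = 1/13 (approx. 0.0769)
Total utilization U = 7/23 + 1/13 = 114/299
Rounded to 4 decimal places: U = 0.3813
RM (Liu & Layland) bound for 2 tasks = 0.828427; compare with U = 114/299 (approx. 0.381271)
U <= bound, so schedulable by RM sufficient condition.

0.3813


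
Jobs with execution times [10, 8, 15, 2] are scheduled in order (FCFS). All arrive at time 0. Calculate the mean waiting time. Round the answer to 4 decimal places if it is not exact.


FCFS order (as given): [10, 8, 15, 2]
Waiting times:
  Job 1: wait = 0
  Job 2: wait = 10
  Job 3: wait = 18
  Job 4: wait = 33
Sum of waiting times = 61
Average waiting time = 61/4 = 15.25

15.25


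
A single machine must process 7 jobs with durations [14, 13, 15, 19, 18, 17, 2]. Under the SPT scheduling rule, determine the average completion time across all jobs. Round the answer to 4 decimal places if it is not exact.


Sort jobs by processing time (SPT order): [2, 13, 14, 15, 17, 18, 19]
Compute completion times sequentially:
  Job 1: processing = 2, completes at 2
  Job 2: processing = 13, completes at 15
  Job 3: processing = 14, completes at 29
  Job 4: processing = 15, completes at 44
  Job 5: processing = 17, completes at 61
  Job 6: processing = 18, completes at 79
  Job 7: processing = 19, completes at 98
Sum of completion times = 328
Average completion time = 328/7 = 46.8571

46.8571


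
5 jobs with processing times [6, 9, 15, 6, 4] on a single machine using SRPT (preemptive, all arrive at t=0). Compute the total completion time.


Since all jobs arrive at t=0, SRPT equals SPT ordering.
SPT order: [4, 6, 6, 9, 15]
Completion times:
  Job 1: p=4, C=4
  Job 2: p=6, C=10
  Job 3: p=6, C=16
  Job 4: p=9, C=25
  Job 5: p=15, C=40
Total completion time = 4 + 10 + 16 + 25 + 40 = 95

95


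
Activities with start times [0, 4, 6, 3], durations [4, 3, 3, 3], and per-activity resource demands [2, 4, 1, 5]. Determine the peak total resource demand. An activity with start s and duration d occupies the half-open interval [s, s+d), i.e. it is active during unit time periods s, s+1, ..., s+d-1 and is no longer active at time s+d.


Each activity i is active on [start_i, start_i + duration_i).
Compute total resource usage per time slot:
  t=0: active resources = [2], total = 2
  t=1: active resources = [2], total = 2
  t=2: active resources = [2], total = 2
  t=3: active resources = [2, 5], total = 7
  t=4: active resources = [4, 5], total = 9
  t=5: active resources = [4, 5], total = 9
  t=6: active resources = [4, 1], total = 5
  t=7: active resources = [1], total = 1
  t=8: active resources = [1], total = 1
Peak resource demand = 9

9


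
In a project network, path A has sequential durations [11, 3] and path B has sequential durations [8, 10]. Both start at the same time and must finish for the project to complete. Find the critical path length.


Path A total = 11 + 3 = 14
Path B total = 8 + 10 = 18
Critical path = longest path = max(14, 18) = 18

18


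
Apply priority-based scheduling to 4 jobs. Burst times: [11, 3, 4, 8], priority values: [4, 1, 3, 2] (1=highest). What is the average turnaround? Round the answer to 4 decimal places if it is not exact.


Sort by priority (ascending = highest first):
Order: [(1, 3), (2, 8), (3, 4), (4, 11)]
Completion times:
  Priority 1, burst=3, C=3
  Priority 2, burst=8, C=11
  Priority 3, burst=4, C=15
  Priority 4, burst=11, C=26
Average turnaround = 55/4 = 13.75

13.75


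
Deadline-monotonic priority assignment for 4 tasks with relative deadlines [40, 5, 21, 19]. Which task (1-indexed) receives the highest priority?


Sort tasks by relative deadline (ascending):
  Task 2: deadline = 5
  Task 4: deadline = 19
  Task 3: deadline = 21
  Task 1: deadline = 40
Priority order (highest first): [2, 4, 3, 1]
Highest priority task = 2

2


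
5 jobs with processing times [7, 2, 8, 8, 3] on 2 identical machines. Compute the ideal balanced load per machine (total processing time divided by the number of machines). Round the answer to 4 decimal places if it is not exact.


Total processing time = 7 + 2 + 8 + 8 + 3 = 28
Number of machines = 2
Ideal balanced load = 28 / 2 = 14.0

14.0


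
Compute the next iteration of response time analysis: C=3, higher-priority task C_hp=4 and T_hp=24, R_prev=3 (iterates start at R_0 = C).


R_next = C + ceil(R_prev / T_hp) * C_hp
ceil(3 / 24) = ceil(0.125) = 1
Interference = 1 * 4 = 4
R_next = 3 + 4 = 7

7


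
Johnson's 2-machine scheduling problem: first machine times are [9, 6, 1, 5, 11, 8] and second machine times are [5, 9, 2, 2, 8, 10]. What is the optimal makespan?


Apply Johnson's rule:
  Group 1 (a <= b): [(3, 1, 2), (2, 6, 9), (6, 8, 10)]
  Group 2 (a > b): [(5, 11, 8), (1, 9, 5), (4, 5, 2)]
Optimal job order: [3, 2, 6, 5, 1, 4]
Schedule:
  Job 3: M1 done at 1, M2 done at 3
  Job 2: M1 done at 7, M2 done at 16
  Job 6: M1 done at 15, M2 done at 26
  Job 5: M1 done at 26, M2 done at 34
  Job 1: M1 done at 35, M2 done at 40
  Job 4: M1 done at 40, M2 done at 42
Makespan = 42

42


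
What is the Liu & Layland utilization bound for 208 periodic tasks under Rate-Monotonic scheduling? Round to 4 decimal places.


Compute 2^(1/208) = 1.0033379971
Subtract 1: 1.0033379971 - 1 = 0.0033379971
Multiply by n: 208 * 0.0033379971 = 0.6943033968
Round to 4 dp: 0.6943

0.6943


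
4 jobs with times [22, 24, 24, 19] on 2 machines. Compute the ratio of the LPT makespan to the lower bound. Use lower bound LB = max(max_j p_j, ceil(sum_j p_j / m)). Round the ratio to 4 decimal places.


LPT order: [24, 24, 22, 19]
Machine loads after assignment: [46, 43]
LPT makespan = 46
Lower bound = max(max_job, ceil(total/2)) = max(24, 45) = 45
Ratio = 46 / 45 = 1.0222

1.0222


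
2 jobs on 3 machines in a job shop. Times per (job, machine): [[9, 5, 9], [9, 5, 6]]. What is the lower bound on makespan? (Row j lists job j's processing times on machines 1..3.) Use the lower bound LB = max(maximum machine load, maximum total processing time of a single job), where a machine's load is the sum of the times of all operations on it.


Machine loads:
  Machine 1: 9 + 9 = 18
  Machine 2: 5 + 5 = 10
  Machine 3: 9 + 6 = 15
Max machine load = 18
Job totals:
  Job 1: 23
  Job 2: 20
Max job total = 23
Lower bound = max(18, 23) = 23

23


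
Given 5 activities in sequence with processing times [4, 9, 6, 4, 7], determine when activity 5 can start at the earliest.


Activity 5 starts after activities 1 through 4 complete.
Predecessor durations: [4, 9, 6, 4]
ES = 4 + 9 + 6 + 4 = 23

23


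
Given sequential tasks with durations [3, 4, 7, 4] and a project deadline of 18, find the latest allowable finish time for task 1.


LF(activity 1) = deadline - sum of successor durations
Successors: activities 2 through 4 with durations [4, 7, 4]
Sum of successor durations = 15
LF = 18 - 15 = 3

3


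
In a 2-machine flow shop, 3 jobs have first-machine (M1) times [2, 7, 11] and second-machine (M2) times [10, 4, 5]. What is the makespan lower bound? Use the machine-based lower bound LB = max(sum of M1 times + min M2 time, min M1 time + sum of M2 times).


LB1 = sum(M1 times) + min(M2 times) = 20 + 4 = 24
LB2 = min(M1 times) + sum(M2 times) = 2 + 19 = 21
Lower bound = max(LB1, LB2) = max(24, 21) = 24

24


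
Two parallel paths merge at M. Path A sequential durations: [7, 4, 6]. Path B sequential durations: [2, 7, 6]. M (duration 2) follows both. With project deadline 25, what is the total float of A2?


Forward pass: ES(A2) = sum of predecessors on chain A = 7
EF = ES + duration = 7 + 4 = 11
Backward pass: LF(M) = deadline = 25; LS(M) = 25 - 2 = 23
LF(A2) = LS(M) - sum(successors on chain A) = 23 - 6 = 17
LS = LF - duration = 17 - 4 = 13
Total float = LS - ES = 13 - 7 = 6

6


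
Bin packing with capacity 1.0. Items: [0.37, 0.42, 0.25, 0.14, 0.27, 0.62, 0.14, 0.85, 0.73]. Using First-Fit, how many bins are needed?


Place items sequentially using First-Fit:
  Item 0.37 -> new Bin 1
  Item 0.42 -> Bin 1 (now 0.79)
  Item 0.25 -> new Bin 2
  Item 0.14 -> Bin 1 (now 0.93)
  Item 0.27 -> Bin 2 (now 0.52)
  Item 0.62 -> new Bin 3
  Item 0.14 -> Bin 2 (now 0.66)
  Item 0.85 -> new Bin 4
  Item 0.73 -> new Bin 5
Total bins used = 5

5


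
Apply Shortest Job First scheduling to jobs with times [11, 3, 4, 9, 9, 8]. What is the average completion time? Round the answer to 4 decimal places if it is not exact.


SJF order (ascending): [3, 4, 8, 9, 9, 11]
Completion times:
  Job 1: burst=3, C=3
  Job 2: burst=4, C=7
  Job 3: burst=8, C=15
  Job 4: burst=9, C=24
  Job 5: burst=9, C=33
  Job 6: burst=11, C=44
Average completion = 126/6 = 21.0

21.0


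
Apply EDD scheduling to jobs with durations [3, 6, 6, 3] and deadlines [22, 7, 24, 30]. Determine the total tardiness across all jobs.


Sort by due date (EDD order): [(6, 7), (3, 22), (6, 24), (3, 30)]
Compute completion times and tardiness:
  Job 1: p=6, d=7, C=6, tardiness=max(0,6-7)=0
  Job 2: p=3, d=22, C=9, tardiness=max(0,9-22)=0
  Job 3: p=6, d=24, C=15, tardiness=max(0,15-24)=0
  Job 4: p=3, d=30, C=18, tardiness=max(0,18-30)=0
Total tardiness = 0

0


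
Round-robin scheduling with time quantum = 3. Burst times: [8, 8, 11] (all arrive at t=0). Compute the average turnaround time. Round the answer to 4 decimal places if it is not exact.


Time quantum = 3
Execution trace:
  J1 runs 3 units, time = 3
  J2 runs 3 units, time = 6
  J3 runs 3 units, time = 9
  J1 runs 3 units, time = 12
  J2 runs 3 units, time = 15
  J3 runs 3 units, time = 18
  J1 runs 2 units, time = 20
  J2 runs 2 units, time = 22
  J3 runs 3 units, time = 25
  J3 runs 2 units, time = 27
Finish times: [20, 22, 27]
Average turnaround = 69/3 = 23.0

23.0


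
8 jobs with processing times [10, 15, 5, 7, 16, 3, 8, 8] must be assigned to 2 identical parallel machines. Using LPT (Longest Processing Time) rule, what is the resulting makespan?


Sort jobs in decreasing order (LPT): [16, 15, 10, 8, 8, 7, 5, 3]
Assign each job to the least loaded machine:
  Machine 1: jobs [16, 8, 8, 5], load = 37
  Machine 2: jobs [15, 10, 7, 3], load = 35
Makespan = max load = 37

37


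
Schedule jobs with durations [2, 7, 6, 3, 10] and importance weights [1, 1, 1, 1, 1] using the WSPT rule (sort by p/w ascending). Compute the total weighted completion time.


Compute p/w ratios and sort ascending (WSPT): [(2, 1), (3, 1), (6, 1), (7, 1), (10, 1)]
Compute weighted completion times:
  Job (p=2,w=1): C=2, w*C=1*2=2
  Job (p=3,w=1): C=5, w*C=1*5=5
  Job (p=6,w=1): C=11, w*C=1*11=11
  Job (p=7,w=1): C=18, w*C=1*18=18
  Job (p=10,w=1): C=28, w*C=1*28=28
Total weighted completion time = 64

64


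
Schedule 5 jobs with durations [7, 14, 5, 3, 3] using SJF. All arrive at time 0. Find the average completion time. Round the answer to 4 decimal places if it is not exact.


SJF order (ascending): [3, 3, 5, 7, 14]
Completion times:
  Job 1: burst=3, C=3
  Job 2: burst=3, C=6
  Job 3: burst=5, C=11
  Job 4: burst=7, C=18
  Job 5: burst=14, C=32
Average completion = 70/5 = 14.0

14.0


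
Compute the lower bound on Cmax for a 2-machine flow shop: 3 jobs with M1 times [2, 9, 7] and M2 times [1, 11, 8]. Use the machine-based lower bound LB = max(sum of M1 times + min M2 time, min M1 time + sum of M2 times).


LB1 = sum(M1 times) + min(M2 times) = 18 + 1 = 19
LB2 = min(M1 times) + sum(M2 times) = 2 + 20 = 22
Lower bound = max(LB1, LB2) = max(19, 22) = 22

22


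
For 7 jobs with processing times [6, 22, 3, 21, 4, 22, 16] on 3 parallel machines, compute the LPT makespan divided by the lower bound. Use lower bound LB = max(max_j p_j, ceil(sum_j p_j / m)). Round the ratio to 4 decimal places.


LPT order: [22, 22, 21, 16, 6, 4, 3]
Machine loads after assignment: [28, 29, 37]
LPT makespan = 37
Lower bound = max(max_job, ceil(total/3)) = max(22, 32) = 32
Ratio = 37 / 32 = 1.1563

1.1563


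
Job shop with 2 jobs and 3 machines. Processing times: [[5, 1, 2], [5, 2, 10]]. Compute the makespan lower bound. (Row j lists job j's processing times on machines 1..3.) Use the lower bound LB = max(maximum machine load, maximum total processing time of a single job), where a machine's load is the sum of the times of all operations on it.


Machine loads:
  Machine 1: 5 + 5 = 10
  Machine 2: 1 + 2 = 3
  Machine 3: 2 + 10 = 12
Max machine load = 12
Job totals:
  Job 1: 8
  Job 2: 17
Max job total = 17
Lower bound = max(12, 17) = 17

17


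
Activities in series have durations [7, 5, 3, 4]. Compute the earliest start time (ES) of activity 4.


Activity 4 starts after activities 1 through 3 complete.
Predecessor durations: [7, 5, 3]
ES = 7 + 5 + 3 = 15

15


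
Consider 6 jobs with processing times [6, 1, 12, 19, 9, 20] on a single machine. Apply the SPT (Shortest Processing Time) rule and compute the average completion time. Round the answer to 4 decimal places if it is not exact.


Sort jobs by processing time (SPT order): [1, 6, 9, 12, 19, 20]
Compute completion times sequentially:
  Job 1: processing = 1, completes at 1
  Job 2: processing = 6, completes at 7
  Job 3: processing = 9, completes at 16
  Job 4: processing = 12, completes at 28
  Job 5: processing = 19, completes at 47
  Job 6: processing = 20, completes at 67
Sum of completion times = 166
Average completion time = 166/6 = 27.6667

27.6667


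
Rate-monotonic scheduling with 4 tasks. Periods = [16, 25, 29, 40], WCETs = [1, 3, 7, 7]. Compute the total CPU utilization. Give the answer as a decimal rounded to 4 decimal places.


Compute individual utilizations (exact fractions):
  Task 1: C/T = 1/16 (approx. 0.0625)
  Task 2: C/T = 3/25 (approx. 0.12)
  Task 3: C/T = 7/29 (approx. 0.2414)
  Task 4: C/T = 7/40 (approx. 0.175)
Total utilization U = 1/16 + 3/25 + 7/29 + 7/40 = 6947/11600
Rounded to 4 decimal places: U = 0.5989
RM (Liu & Layland) bound for 4 tasks = 0.756828; compare with U = 6947/11600 (approx. 0.598879)
U <= bound, so schedulable by RM sufficient condition.

0.5989


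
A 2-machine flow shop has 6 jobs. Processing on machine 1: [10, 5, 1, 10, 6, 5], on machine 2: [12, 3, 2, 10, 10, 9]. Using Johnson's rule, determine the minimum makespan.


Apply Johnson's rule:
  Group 1 (a <= b): [(3, 1, 2), (6, 5, 9), (5, 6, 10), (1, 10, 12), (4, 10, 10)]
  Group 2 (a > b): [(2, 5, 3)]
Optimal job order: [3, 6, 5, 1, 4, 2]
Schedule:
  Job 3: M1 done at 1, M2 done at 3
  Job 6: M1 done at 6, M2 done at 15
  Job 5: M1 done at 12, M2 done at 25
  Job 1: M1 done at 22, M2 done at 37
  Job 4: M1 done at 32, M2 done at 47
  Job 2: M1 done at 37, M2 done at 50
Makespan = 50

50


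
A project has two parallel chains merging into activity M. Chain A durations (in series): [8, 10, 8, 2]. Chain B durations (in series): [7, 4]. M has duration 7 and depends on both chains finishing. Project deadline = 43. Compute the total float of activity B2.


Forward pass: ES(B2) = sum of predecessors on chain B = 7
EF = ES + duration = 7 + 4 = 11
Backward pass: LF(M) = deadline = 43; LS(M) = 43 - 7 = 36
LF(B2) = LS(M) - sum(successors on chain B) = 36 - 0 = 36
LS = LF - duration = 36 - 4 = 32
Total float = LS - ES = 32 - 7 = 25

25


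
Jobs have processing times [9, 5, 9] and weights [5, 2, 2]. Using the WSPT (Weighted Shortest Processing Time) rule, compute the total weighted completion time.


Compute p/w ratios and sort ascending (WSPT): [(9, 5), (5, 2), (9, 2)]
Compute weighted completion times:
  Job (p=9,w=5): C=9, w*C=5*9=45
  Job (p=5,w=2): C=14, w*C=2*14=28
  Job (p=9,w=2): C=23, w*C=2*23=46
Total weighted completion time = 119

119


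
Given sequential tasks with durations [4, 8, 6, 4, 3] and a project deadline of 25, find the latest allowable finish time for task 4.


LF(activity 4) = deadline - sum of successor durations
Successors: activities 5 through 5 with durations [3]
Sum of successor durations = 3
LF = 25 - 3 = 22

22


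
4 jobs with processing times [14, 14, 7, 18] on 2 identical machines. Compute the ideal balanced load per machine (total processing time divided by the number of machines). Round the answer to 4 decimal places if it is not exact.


Total processing time = 14 + 14 + 7 + 18 = 53
Number of machines = 2
Ideal balanced load = 53 / 2 = 26.5

26.5


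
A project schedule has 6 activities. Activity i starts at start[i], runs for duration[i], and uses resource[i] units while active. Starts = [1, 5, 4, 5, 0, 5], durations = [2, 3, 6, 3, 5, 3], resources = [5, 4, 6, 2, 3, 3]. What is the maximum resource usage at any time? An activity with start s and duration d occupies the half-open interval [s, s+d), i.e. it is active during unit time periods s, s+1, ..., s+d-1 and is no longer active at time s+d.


Each activity i is active on [start_i, start_i + duration_i).
Compute total resource usage per time slot:
  t=0: active resources = [3], total = 3
  t=1: active resources = [5, 3], total = 8
  t=2: active resources = [5, 3], total = 8
  t=3: active resources = [3], total = 3
  t=4: active resources = [6, 3], total = 9
  t=5: active resources = [4, 6, 2, 3], total = 15
  t=6: active resources = [4, 6, 2, 3], total = 15
  t=7: active resources = [4, 6, 2, 3], total = 15
  t=8: active resources = [6], total = 6
  t=9: active resources = [6], total = 6
Peak resource demand = 15

15


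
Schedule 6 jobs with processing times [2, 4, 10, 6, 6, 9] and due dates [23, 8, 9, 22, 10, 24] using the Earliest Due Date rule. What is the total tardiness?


Sort by due date (EDD order): [(4, 8), (10, 9), (6, 10), (6, 22), (2, 23), (9, 24)]
Compute completion times and tardiness:
  Job 1: p=4, d=8, C=4, tardiness=max(0,4-8)=0
  Job 2: p=10, d=9, C=14, tardiness=max(0,14-9)=5
  Job 3: p=6, d=10, C=20, tardiness=max(0,20-10)=10
  Job 4: p=6, d=22, C=26, tardiness=max(0,26-22)=4
  Job 5: p=2, d=23, C=28, tardiness=max(0,28-23)=5
  Job 6: p=9, d=24, C=37, tardiness=max(0,37-24)=13
Total tardiness = 37

37


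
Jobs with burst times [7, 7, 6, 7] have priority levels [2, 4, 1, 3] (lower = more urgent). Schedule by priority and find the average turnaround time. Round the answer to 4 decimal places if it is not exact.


Sort by priority (ascending = highest first):
Order: [(1, 6), (2, 7), (3, 7), (4, 7)]
Completion times:
  Priority 1, burst=6, C=6
  Priority 2, burst=7, C=13
  Priority 3, burst=7, C=20
  Priority 4, burst=7, C=27
Average turnaround = 66/4 = 16.5

16.5


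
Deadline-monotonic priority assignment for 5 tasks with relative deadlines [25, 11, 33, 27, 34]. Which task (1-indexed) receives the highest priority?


Sort tasks by relative deadline (ascending):
  Task 2: deadline = 11
  Task 1: deadline = 25
  Task 4: deadline = 27
  Task 3: deadline = 33
  Task 5: deadline = 34
Priority order (highest first): [2, 1, 4, 3, 5]
Highest priority task = 2

2


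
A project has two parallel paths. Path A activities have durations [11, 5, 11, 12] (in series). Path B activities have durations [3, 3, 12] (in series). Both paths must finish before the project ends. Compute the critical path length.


Path A total = 11 + 5 + 11 + 12 = 39
Path B total = 3 + 3 + 12 = 18
Critical path = longest path = max(39, 18) = 39

39


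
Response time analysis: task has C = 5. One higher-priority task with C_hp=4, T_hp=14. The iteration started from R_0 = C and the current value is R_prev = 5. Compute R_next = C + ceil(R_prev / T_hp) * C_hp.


R_next = C + ceil(R_prev / T_hp) * C_hp
ceil(5 / 14) = ceil(0.3571) = 1
Interference = 1 * 4 = 4
R_next = 5 + 4 = 9

9


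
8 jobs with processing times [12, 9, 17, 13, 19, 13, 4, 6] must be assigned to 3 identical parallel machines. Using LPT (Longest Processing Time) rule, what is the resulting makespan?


Sort jobs in decreasing order (LPT): [19, 17, 13, 13, 12, 9, 6, 4]
Assign each job to the least loaded machine:
  Machine 1: jobs [19, 9, 4], load = 32
  Machine 2: jobs [17, 12], load = 29
  Machine 3: jobs [13, 13, 6], load = 32
Makespan = max load = 32

32


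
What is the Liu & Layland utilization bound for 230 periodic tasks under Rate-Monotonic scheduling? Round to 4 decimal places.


Compute 2^(1/230) = 1.0030182291
Subtract 1: 1.0030182291 - 1 = 0.0030182291
Multiply by n: 230 * 0.0030182291 = 0.6941926930
Round to 4 dp: 0.6942

0.6942


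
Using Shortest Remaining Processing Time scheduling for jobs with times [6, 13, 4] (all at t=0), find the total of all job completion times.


Since all jobs arrive at t=0, SRPT equals SPT ordering.
SPT order: [4, 6, 13]
Completion times:
  Job 1: p=4, C=4
  Job 2: p=6, C=10
  Job 3: p=13, C=23
Total completion time = 4 + 10 + 23 = 37

37


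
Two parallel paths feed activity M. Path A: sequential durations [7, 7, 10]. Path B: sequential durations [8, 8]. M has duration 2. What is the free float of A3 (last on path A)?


ES(A3) = sum of predecessors on chain A = 14
EF(A3) = ES + duration = 14 + 10 = 24
Successor of A3 is M. ES(M) = max(sum(A), sum(B)) = max(24, 16) = 24
Free float = ES(successor) - EF(current) = 24 - 24 = 0

0


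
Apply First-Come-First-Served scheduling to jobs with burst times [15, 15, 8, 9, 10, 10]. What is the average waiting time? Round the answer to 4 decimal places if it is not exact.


FCFS order (as given): [15, 15, 8, 9, 10, 10]
Waiting times:
  Job 1: wait = 0
  Job 2: wait = 15
  Job 3: wait = 30
  Job 4: wait = 38
  Job 5: wait = 47
  Job 6: wait = 57
Sum of waiting times = 187
Average waiting time = 187/6 = 31.1667

31.1667


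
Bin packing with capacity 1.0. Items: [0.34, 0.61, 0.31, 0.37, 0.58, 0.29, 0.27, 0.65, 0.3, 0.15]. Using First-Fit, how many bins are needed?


Place items sequentially using First-Fit:
  Item 0.34 -> new Bin 1
  Item 0.61 -> Bin 1 (now 0.95)
  Item 0.31 -> new Bin 2
  Item 0.37 -> Bin 2 (now 0.68)
  Item 0.58 -> new Bin 3
  Item 0.29 -> Bin 2 (now 0.97)
  Item 0.27 -> Bin 3 (now 0.85)
  Item 0.65 -> new Bin 4
  Item 0.3 -> Bin 4 (now 0.95)
  Item 0.15 -> Bin 3 (now 1.0)
Total bins used = 4

4


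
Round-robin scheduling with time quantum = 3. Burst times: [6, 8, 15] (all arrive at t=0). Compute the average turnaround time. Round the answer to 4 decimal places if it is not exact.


Time quantum = 3
Execution trace:
  J1 runs 3 units, time = 3
  J2 runs 3 units, time = 6
  J3 runs 3 units, time = 9
  J1 runs 3 units, time = 12
  J2 runs 3 units, time = 15
  J3 runs 3 units, time = 18
  J2 runs 2 units, time = 20
  J3 runs 3 units, time = 23
  J3 runs 3 units, time = 26
  J3 runs 3 units, time = 29
Finish times: [12, 20, 29]
Average turnaround = 61/3 = 20.3333

20.3333


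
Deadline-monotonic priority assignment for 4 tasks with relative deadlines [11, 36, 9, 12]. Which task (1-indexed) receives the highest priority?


Sort tasks by relative deadline (ascending):
  Task 3: deadline = 9
  Task 1: deadline = 11
  Task 4: deadline = 12
  Task 2: deadline = 36
Priority order (highest first): [3, 1, 4, 2]
Highest priority task = 3

3


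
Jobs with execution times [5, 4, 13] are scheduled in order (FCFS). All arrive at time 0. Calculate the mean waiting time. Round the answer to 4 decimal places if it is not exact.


FCFS order (as given): [5, 4, 13]
Waiting times:
  Job 1: wait = 0
  Job 2: wait = 5
  Job 3: wait = 9
Sum of waiting times = 14
Average waiting time = 14/3 = 4.6667

4.6667


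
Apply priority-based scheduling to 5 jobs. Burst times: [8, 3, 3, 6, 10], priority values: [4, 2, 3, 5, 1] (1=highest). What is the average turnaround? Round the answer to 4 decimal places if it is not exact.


Sort by priority (ascending = highest first):
Order: [(1, 10), (2, 3), (3, 3), (4, 8), (5, 6)]
Completion times:
  Priority 1, burst=10, C=10
  Priority 2, burst=3, C=13
  Priority 3, burst=3, C=16
  Priority 4, burst=8, C=24
  Priority 5, burst=6, C=30
Average turnaround = 93/5 = 18.6

18.6


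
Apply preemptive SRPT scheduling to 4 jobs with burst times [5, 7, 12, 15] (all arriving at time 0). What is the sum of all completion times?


Since all jobs arrive at t=0, SRPT equals SPT ordering.
SPT order: [5, 7, 12, 15]
Completion times:
  Job 1: p=5, C=5
  Job 2: p=7, C=12
  Job 3: p=12, C=24
  Job 4: p=15, C=39
Total completion time = 5 + 12 + 24 + 39 = 80

80


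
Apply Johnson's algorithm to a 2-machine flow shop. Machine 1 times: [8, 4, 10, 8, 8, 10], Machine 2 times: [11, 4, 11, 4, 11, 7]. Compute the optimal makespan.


Apply Johnson's rule:
  Group 1 (a <= b): [(2, 4, 4), (1, 8, 11), (5, 8, 11), (3, 10, 11)]
  Group 2 (a > b): [(6, 10, 7), (4, 8, 4)]
Optimal job order: [2, 1, 5, 3, 6, 4]
Schedule:
  Job 2: M1 done at 4, M2 done at 8
  Job 1: M1 done at 12, M2 done at 23
  Job 5: M1 done at 20, M2 done at 34
  Job 3: M1 done at 30, M2 done at 45
  Job 6: M1 done at 40, M2 done at 52
  Job 4: M1 done at 48, M2 done at 56
Makespan = 56

56


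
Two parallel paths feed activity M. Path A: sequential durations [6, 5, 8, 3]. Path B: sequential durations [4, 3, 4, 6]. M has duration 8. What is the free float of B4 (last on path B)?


ES(B4) = sum of predecessors on chain B = 11
EF(B4) = ES + duration = 11 + 6 = 17
Successor of B4 is M. ES(M) = max(sum(A), sum(B)) = max(22, 17) = 22
Free float = ES(successor) - EF(current) = 22 - 17 = 5

5


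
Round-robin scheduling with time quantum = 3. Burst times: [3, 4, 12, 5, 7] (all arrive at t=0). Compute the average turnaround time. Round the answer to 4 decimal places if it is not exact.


Time quantum = 3
Execution trace:
  J1 runs 3 units, time = 3
  J2 runs 3 units, time = 6
  J3 runs 3 units, time = 9
  J4 runs 3 units, time = 12
  J5 runs 3 units, time = 15
  J2 runs 1 units, time = 16
  J3 runs 3 units, time = 19
  J4 runs 2 units, time = 21
  J5 runs 3 units, time = 24
  J3 runs 3 units, time = 27
  J5 runs 1 units, time = 28
  J3 runs 3 units, time = 31
Finish times: [3, 16, 31, 21, 28]
Average turnaround = 99/5 = 19.8

19.8


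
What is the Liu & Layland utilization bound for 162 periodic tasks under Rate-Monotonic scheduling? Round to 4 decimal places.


Compute 2^(1/162) = 1.0042878529
Subtract 1: 1.0042878529 - 1 = 0.0042878529
Multiply by n: 162 * 0.0042878529 = 0.6946321698
Round to 4 dp: 0.6946

0.6946


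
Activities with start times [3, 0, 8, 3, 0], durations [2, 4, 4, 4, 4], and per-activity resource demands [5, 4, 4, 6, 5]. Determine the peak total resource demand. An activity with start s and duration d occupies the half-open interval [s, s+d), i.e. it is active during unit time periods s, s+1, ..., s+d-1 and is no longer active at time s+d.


Each activity i is active on [start_i, start_i + duration_i).
Compute total resource usage per time slot:
  t=0: active resources = [4, 5], total = 9
  t=1: active resources = [4, 5], total = 9
  t=2: active resources = [4, 5], total = 9
  t=3: active resources = [5, 4, 6, 5], total = 20
  t=4: active resources = [5, 6], total = 11
  t=5: active resources = [6], total = 6
  t=6: active resources = [6], total = 6
  t=7: active resources = [], total = 0
  t=8: active resources = [4], total = 4
  t=9: active resources = [4], total = 4
  t=10: active resources = [4], total = 4
  t=11: active resources = [4], total = 4
Peak resource demand = 20

20


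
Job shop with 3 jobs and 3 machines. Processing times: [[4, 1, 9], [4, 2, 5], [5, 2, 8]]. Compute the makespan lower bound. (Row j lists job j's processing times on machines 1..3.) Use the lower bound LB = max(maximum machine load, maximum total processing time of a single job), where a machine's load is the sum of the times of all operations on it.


Machine loads:
  Machine 1: 4 + 4 + 5 = 13
  Machine 2: 1 + 2 + 2 = 5
  Machine 3: 9 + 5 + 8 = 22
Max machine load = 22
Job totals:
  Job 1: 14
  Job 2: 11
  Job 3: 15
Max job total = 15
Lower bound = max(22, 15) = 22

22


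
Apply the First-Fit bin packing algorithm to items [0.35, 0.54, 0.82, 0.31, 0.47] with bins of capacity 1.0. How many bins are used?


Place items sequentially using First-Fit:
  Item 0.35 -> new Bin 1
  Item 0.54 -> Bin 1 (now 0.89)
  Item 0.82 -> new Bin 2
  Item 0.31 -> new Bin 3
  Item 0.47 -> Bin 3 (now 0.78)
Total bins used = 3

3


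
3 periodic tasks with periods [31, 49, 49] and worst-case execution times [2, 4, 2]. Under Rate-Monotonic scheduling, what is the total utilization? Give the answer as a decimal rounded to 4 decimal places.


Compute individual utilizations (exact fractions):
  Task 1: C/T = 2/31 (approx. 0.0645)
  Task 2: C/T = 4/49 (approx. 0.0816)
  Task 3: C/T = 2/49 (approx. 0.0408)
Total utilization U = 2/31 + 4/49 + 2/49 = 284/1519
Rounded to 4 decimal places: U = 0.1870
RM (Liu & Layland) bound for 3 tasks = 0.779763; compare with U = 284/1519 (approx. 0.186965)
U <= bound, so schedulable by RM sufficient condition.

0.1870


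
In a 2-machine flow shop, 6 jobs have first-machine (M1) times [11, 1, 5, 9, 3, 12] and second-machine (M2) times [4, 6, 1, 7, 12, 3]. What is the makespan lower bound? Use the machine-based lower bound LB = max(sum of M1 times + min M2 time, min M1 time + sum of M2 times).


LB1 = sum(M1 times) + min(M2 times) = 41 + 1 = 42
LB2 = min(M1 times) + sum(M2 times) = 1 + 33 = 34
Lower bound = max(LB1, LB2) = max(42, 34) = 42

42


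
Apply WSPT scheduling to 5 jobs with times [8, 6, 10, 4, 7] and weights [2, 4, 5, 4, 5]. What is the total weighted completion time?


Compute p/w ratios and sort ascending (WSPT): [(4, 4), (7, 5), (6, 4), (10, 5), (8, 2)]
Compute weighted completion times:
  Job (p=4,w=4): C=4, w*C=4*4=16
  Job (p=7,w=5): C=11, w*C=5*11=55
  Job (p=6,w=4): C=17, w*C=4*17=68
  Job (p=10,w=5): C=27, w*C=5*27=135
  Job (p=8,w=2): C=35, w*C=2*35=70
Total weighted completion time = 344

344


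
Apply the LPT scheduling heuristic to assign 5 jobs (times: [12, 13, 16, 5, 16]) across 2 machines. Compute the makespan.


Sort jobs in decreasing order (LPT): [16, 16, 13, 12, 5]
Assign each job to the least loaded machine:
  Machine 1: jobs [16, 13], load = 29
  Machine 2: jobs [16, 12, 5], load = 33
Makespan = max load = 33

33


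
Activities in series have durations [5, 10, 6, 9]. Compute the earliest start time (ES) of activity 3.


Activity 3 starts after activities 1 through 2 complete.
Predecessor durations: [5, 10]
ES = 5 + 10 = 15

15


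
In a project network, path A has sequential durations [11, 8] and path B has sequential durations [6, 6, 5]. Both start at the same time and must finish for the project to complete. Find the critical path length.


Path A total = 11 + 8 = 19
Path B total = 6 + 6 + 5 = 17
Critical path = longest path = max(19, 17) = 19

19


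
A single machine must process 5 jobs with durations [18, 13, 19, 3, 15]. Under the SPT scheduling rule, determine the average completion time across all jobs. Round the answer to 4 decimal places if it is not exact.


Sort jobs by processing time (SPT order): [3, 13, 15, 18, 19]
Compute completion times sequentially:
  Job 1: processing = 3, completes at 3
  Job 2: processing = 13, completes at 16
  Job 3: processing = 15, completes at 31
  Job 4: processing = 18, completes at 49
  Job 5: processing = 19, completes at 68
Sum of completion times = 167
Average completion time = 167/5 = 33.4

33.4


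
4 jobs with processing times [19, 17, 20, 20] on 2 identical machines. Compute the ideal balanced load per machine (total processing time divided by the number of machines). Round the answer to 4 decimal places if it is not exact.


Total processing time = 19 + 17 + 20 + 20 = 76
Number of machines = 2
Ideal balanced load = 76 / 2 = 38.0

38.0


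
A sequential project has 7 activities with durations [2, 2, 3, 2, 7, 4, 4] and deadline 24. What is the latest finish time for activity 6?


LF(activity 6) = deadline - sum of successor durations
Successors: activities 7 through 7 with durations [4]
Sum of successor durations = 4
LF = 24 - 4 = 20

20


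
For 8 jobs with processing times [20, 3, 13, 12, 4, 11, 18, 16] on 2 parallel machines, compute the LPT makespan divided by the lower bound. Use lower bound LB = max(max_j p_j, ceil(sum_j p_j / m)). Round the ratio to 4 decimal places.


LPT order: [20, 18, 16, 13, 12, 11, 4, 3]
Machine loads after assignment: [49, 48]
LPT makespan = 49
Lower bound = max(max_job, ceil(total/2)) = max(20, 49) = 49
Ratio = 49 / 49 = 1.0

1.0


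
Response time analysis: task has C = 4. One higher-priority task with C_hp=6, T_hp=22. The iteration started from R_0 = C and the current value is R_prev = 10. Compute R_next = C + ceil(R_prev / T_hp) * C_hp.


R_next = C + ceil(R_prev / T_hp) * C_hp
ceil(10 / 22) = ceil(0.4545) = 1
Interference = 1 * 6 = 6
R_next = 4 + 6 = 10
R_next = R_prev, so the iteration has converged (response time = 10).

10


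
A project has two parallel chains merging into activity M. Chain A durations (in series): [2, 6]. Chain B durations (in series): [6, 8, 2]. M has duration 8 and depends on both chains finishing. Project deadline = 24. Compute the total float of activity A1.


Forward pass: ES(A1) = sum of predecessors on chain A = 0
EF = ES + duration = 0 + 2 = 2
Backward pass: LF(M) = deadline = 24; LS(M) = 24 - 8 = 16
LF(A1) = LS(M) - sum(successors on chain A) = 16 - 6 = 10
LS = LF - duration = 10 - 2 = 8
Total float = LS - ES = 8 - 0 = 8

8


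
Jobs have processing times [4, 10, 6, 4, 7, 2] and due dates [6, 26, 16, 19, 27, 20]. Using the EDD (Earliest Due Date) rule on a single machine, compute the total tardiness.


Sort by due date (EDD order): [(4, 6), (6, 16), (4, 19), (2, 20), (10, 26), (7, 27)]
Compute completion times and tardiness:
  Job 1: p=4, d=6, C=4, tardiness=max(0,4-6)=0
  Job 2: p=6, d=16, C=10, tardiness=max(0,10-16)=0
  Job 3: p=4, d=19, C=14, tardiness=max(0,14-19)=0
  Job 4: p=2, d=20, C=16, tardiness=max(0,16-20)=0
  Job 5: p=10, d=26, C=26, tardiness=max(0,26-26)=0
  Job 6: p=7, d=27, C=33, tardiness=max(0,33-27)=6
Total tardiness = 6

6


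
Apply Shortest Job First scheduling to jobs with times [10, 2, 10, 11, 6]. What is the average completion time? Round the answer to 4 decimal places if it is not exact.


SJF order (ascending): [2, 6, 10, 10, 11]
Completion times:
  Job 1: burst=2, C=2
  Job 2: burst=6, C=8
  Job 3: burst=10, C=18
  Job 4: burst=10, C=28
  Job 5: burst=11, C=39
Average completion = 95/5 = 19.0

19.0


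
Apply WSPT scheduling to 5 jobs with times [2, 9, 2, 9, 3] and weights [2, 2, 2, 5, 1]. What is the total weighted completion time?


Compute p/w ratios and sort ascending (WSPT): [(2, 2), (2, 2), (9, 5), (3, 1), (9, 2)]
Compute weighted completion times:
  Job (p=2,w=2): C=2, w*C=2*2=4
  Job (p=2,w=2): C=4, w*C=2*4=8
  Job (p=9,w=5): C=13, w*C=5*13=65
  Job (p=3,w=1): C=16, w*C=1*16=16
  Job (p=9,w=2): C=25, w*C=2*25=50
Total weighted completion time = 143

143


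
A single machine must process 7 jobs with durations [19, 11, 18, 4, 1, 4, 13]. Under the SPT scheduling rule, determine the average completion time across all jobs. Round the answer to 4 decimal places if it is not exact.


Sort jobs by processing time (SPT order): [1, 4, 4, 11, 13, 18, 19]
Compute completion times sequentially:
  Job 1: processing = 1, completes at 1
  Job 2: processing = 4, completes at 5
  Job 3: processing = 4, completes at 9
  Job 4: processing = 11, completes at 20
  Job 5: processing = 13, completes at 33
  Job 6: processing = 18, completes at 51
  Job 7: processing = 19, completes at 70
Sum of completion times = 189
Average completion time = 189/7 = 27.0

27.0


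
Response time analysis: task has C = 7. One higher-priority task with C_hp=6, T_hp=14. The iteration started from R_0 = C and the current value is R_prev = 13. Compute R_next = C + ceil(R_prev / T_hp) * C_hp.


R_next = C + ceil(R_prev / T_hp) * C_hp
ceil(13 / 14) = ceil(0.9286) = 1
Interference = 1 * 6 = 6
R_next = 7 + 6 = 13
R_next = R_prev, so the iteration has converged (response time = 13).

13


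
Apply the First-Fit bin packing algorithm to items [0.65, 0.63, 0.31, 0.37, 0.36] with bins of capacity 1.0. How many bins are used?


Place items sequentially using First-Fit:
  Item 0.65 -> new Bin 1
  Item 0.63 -> new Bin 2
  Item 0.31 -> Bin 1 (now 0.96)
  Item 0.37 -> Bin 2 (now 1.0)
  Item 0.36 -> new Bin 3
Total bins used = 3

3


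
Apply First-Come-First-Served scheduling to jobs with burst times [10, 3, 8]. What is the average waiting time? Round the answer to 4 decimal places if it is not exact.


FCFS order (as given): [10, 3, 8]
Waiting times:
  Job 1: wait = 0
  Job 2: wait = 10
  Job 3: wait = 13
Sum of waiting times = 23
Average waiting time = 23/3 = 7.6667

7.6667


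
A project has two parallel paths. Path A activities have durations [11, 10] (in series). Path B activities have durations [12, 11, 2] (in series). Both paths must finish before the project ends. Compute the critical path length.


Path A total = 11 + 10 = 21
Path B total = 12 + 11 + 2 = 25
Critical path = longest path = max(21, 25) = 25

25


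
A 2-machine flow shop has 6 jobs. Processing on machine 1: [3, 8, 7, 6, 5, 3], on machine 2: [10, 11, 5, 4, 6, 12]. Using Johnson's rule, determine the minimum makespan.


Apply Johnson's rule:
  Group 1 (a <= b): [(1, 3, 10), (6, 3, 12), (5, 5, 6), (2, 8, 11)]
  Group 2 (a > b): [(3, 7, 5), (4, 6, 4)]
Optimal job order: [1, 6, 5, 2, 3, 4]
Schedule:
  Job 1: M1 done at 3, M2 done at 13
  Job 6: M1 done at 6, M2 done at 25
  Job 5: M1 done at 11, M2 done at 31
  Job 2: M1 done at 19, M2 done at 42
  Job 3: M1 done at 26, M2 done at 47
  Job 4: M1 done at 32, M2 done at 51
Makespan = 51

51


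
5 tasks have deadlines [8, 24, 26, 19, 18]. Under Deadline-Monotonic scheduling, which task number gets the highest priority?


Sort tasks by relative deadline (ascending):
  Task 1: deadline = 8
  Task 5: deadline = 18
  Task 4: deadline = 19
  Task 2: deadline = 24
  Task 3: deadline = 26
Priority order (highest first): [1, 5, 4, 2, 3]
Highest priority task = 1

1


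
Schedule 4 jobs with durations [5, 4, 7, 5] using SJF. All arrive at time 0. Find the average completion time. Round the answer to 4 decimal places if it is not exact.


SJF order (ascending): [4, 5, 5, 7]
Completion times:
  Job 1: burst=4, C=4
  Job 2: burst=5, C=9
  Job 3: burst=5, C=14
  Job 4: burst=7, C=21
Average completion = 48/4 = 12.0

12.0
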